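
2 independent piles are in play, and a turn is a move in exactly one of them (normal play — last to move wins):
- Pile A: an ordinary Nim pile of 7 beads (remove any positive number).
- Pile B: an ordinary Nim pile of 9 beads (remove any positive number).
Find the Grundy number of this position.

Pile A is a plain Nim pile of size 7, so its Grundy value is 7.
Pile B is a plain Nim pile of size 9, so its Grundy value is 9.
By the Sprague-Grundy theorem, the Grundy value of a sum of independent games is the XOR of the component values.
Combined value = 7 XOR 9 = 14.

14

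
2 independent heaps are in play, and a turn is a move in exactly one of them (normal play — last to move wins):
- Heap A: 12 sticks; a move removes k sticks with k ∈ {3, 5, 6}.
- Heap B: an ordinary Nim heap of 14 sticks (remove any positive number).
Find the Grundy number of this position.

Grundy values for heap A (subtraction set {3, 5, 6}):
g(0) = mex{} = 0
g(1) = mex{} = 0
g(2) = mex{} = 0
g(3) = mex{0} = 1
g(4) = mex{0} = 1
g(5) = mex{0} = 1
g(6) = mex{0,1} = 2
g(7) = mex{0,1} = 2
g(8) = mex{0,1} = 2
g(9) = mex{1,2} = 0
g(10) = mex{1,2} = 0
g(11) = mex{1,2} = 0
g(12) = mex{0,2} = 1
So g(12) = 1.
Heap B is a plain Nim heap of size 14, so its Grundy value is 14.
The value of a disjunctive sum is the nim-sum of the parts.
Combined value = 1 ⊕ 14 = 15.

15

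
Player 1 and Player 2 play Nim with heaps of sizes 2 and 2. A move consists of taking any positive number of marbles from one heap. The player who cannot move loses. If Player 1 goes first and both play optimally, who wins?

Player 2 wins

Nim-sum: 2 XOR 2 = 0.
The nim-sum is 0, so this is a P-position: the player to move is in a losing position under optimal play; Player 1 is about to move from it and so loses — Player 2 wins.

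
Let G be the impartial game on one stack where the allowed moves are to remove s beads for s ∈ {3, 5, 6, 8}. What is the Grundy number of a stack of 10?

Grundy values for subtraction set {3, 5, 6, 8}:
k:     0  1  2  3  4  5  6  7  8  9 10
g(k):  0  0  0  1  1  1  2  2  2  3  3
So g(10) = 3.

3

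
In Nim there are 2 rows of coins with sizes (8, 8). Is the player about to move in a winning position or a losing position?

Losing position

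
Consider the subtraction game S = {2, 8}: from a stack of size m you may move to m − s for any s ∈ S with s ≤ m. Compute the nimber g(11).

Compute g(0), g(1), … for moves {2, 8}:
k:     0  1  2  3  4  5  6  7  8  9 10 11
g(k):  0  0  1  1  0  0  1  1  2  2  0  0
So g(11) = 0.

0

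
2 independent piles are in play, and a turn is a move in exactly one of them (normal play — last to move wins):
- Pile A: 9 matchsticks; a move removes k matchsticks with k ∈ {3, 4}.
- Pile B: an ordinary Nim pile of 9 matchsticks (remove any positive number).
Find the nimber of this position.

9

For pile A, compute g(0), g(1), … with moves {3, 4}:
k:     0  1  2  3  4  5  6  7  8  9
g(k):  0  0  0  1  1  1  2  0  0  0
So g(9) = 0.
Pile B is a plain Nim pile of size 9, so its Grundy value is 9.
By the Sprague-Grundy theorem, the Grundy value of a sum of independent games is the XOR of the component values.
Combined value = 0 XOR 9 = 9.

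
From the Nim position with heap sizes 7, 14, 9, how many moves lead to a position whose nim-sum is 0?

0

Compute the nim-sum pairwise:
7 ⊕ 14 = 9
9 ⊕ 9 = 0
The nim-sum is already 0, so every move leaves a nonzero nim-sum — there are no winning moves.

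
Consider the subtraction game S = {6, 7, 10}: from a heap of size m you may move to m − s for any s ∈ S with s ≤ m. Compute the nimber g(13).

2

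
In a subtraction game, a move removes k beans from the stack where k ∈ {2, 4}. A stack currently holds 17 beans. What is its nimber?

2

Compute g(0), g(1), … for moves {2, 4}:
k:     0  1  2  3  4  5  6  7  8  9 10 11 12 13 14 15 16 17
g(k):  0  0  1  1  2  2  0  0  1  1  2  2  0  0  1  1  2  2
So g(17) = 2.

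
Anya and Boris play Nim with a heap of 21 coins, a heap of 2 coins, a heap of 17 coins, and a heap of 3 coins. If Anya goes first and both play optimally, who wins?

Compute the nim-sum pairwise:
21 XOR 2 = 23
23 XOR 17 = 6
6 XOR 3 = 5
The nim-sum is 5 ≠ 0, so this is an N-position: the player to move can win; Anya has a winning move.

Anya wins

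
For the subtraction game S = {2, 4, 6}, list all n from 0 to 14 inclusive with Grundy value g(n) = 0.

0, 1, 8, 9

Compute g(0), g(1), … for moves {2, 4, 6}:
g(0) = mex{} = 0
g(1) = mex{} = 0
g(2) = mex{0} = 1
g(3) = mex{0} = 1
g(4) = mex{0,1} = 2
g(5) = mex{0,1} = 2
g(6) = mex{0,1,2} = 3
g(7) = mex{0,1,2} = 3
g(8) = mex{1,2,3} = 0
g(9) = mex{1,2,3} = 0
g(10) = mex{0,2,3} = 1
g(11) = mex{0,2,3} = 1
g(12) = mex{0,1,3} = 2
g(13) = mex{0,1,3} = 2
g(14) = mex{0,1,2} = 3
The P-positions (g = 0) in 0..14 are 0, 1, 8, 9.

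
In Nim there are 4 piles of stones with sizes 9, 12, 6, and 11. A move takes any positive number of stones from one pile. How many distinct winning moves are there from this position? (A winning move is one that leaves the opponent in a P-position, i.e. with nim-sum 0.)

In binary:
  1001  (9)
  1100  (12)
  0110  (6)
  1011  (11)
  ----
  1000  (8)
The overall nim-sum is X = 8. A pile of size p has a winning move iff p XOR X < p (reduce it to p XOR X).
  9: 9 XOR 8 = 1 < 9 — winning move (to 1).
  12: 12 XOR 8 = 4 < 12 — winning move (to 4).
  6: 6 XOR 8 = 14 ≥ 6 — no move.
  11: 11 XOR 8 = 3 < 11 — winning move (to 3).
That gives 3 winning moves.

3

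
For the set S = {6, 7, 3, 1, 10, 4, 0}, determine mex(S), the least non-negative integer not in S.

2

The values 0, 1 are all present; 2 is the first non-negative integer missing from the set.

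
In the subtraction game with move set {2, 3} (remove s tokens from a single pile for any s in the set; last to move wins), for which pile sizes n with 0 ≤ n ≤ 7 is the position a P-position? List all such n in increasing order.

0, 1, 5, 6

Compute g(0), g(1), … for moves {2, 3}:
g(0) = mex{} = 0
g(1) = mex{} = 0
g(2) = mex{0} = 1
g(3) = mex{0} = 1
g(4) = mex{0,1} = 2
g(5) = mex{1} = 0
g(6) = mex{1,2} = 0
g(7) = mex{0,2} = 1
The P-positions (g = 0) in 0..7 are 0, 1, 5, 6.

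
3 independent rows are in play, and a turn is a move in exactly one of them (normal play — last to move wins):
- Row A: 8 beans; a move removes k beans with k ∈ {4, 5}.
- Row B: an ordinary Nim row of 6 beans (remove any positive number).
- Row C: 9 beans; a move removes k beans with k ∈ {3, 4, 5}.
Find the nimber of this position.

4

Grundy values for row A (subtraction set {4, 5}):
k:     0  1  2  3  4  5  6  7  8
g(k):  0  0  0  0  1  1  1  1  2
So g(8) = 2.
Row B is a plain Nim row of size 6, so its Grundy value is 6.
Grundy values for row C (subtraction set {3, 4, 5}):
k:     0  1  2  3  4  5  6  7  8  9
g(k):  0  0  0  1  1  1  2  2  0  0
So g(9) = 0.
The value of a disjunctive sum is the nim-sum of the parts.
Combined value = 2 XOR 6 XOR 0 = 4.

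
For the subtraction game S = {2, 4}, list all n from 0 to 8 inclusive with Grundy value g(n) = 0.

Compute g(0), g(1), … for moves {2, 4}:
g(0) = mex{} = 0
g(1) = mex{} = 0
g(2) = mex{0} = 1
g(3) = mex{0} = 1
g(4) = mex{0,1} = 2
g(5) = mex{0,1} = 2
g(6) = mex{1,2} = 0
g(7) = mex{1,2} = 0
g(8) = mex{0,2} = 1
The P-positions (g = 0) in 0..8 are 0, 1, 6, 7.

0, 1, 6, 7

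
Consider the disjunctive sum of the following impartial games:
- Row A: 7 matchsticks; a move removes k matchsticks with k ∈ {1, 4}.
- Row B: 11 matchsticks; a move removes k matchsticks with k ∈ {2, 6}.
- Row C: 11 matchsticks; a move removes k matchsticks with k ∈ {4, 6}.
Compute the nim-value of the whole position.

1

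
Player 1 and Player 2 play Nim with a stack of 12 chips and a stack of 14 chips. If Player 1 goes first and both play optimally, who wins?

Player 1 wins

Compute the nim-sum pairwise:
12 XOR 14 = 2
The nim-sum is 2 ≠ 0, so this is an N-position: the player to move can win; Player 1 has a winning move.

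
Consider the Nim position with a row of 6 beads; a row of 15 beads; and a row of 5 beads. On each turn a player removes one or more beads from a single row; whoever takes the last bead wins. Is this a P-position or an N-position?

N-position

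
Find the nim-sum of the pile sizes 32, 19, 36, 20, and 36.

In binary:
  100000  (32)
  010011  (19)
  100100  (36)
  010100  (20)
  100100  (36)
  ------
  100111  (39)

39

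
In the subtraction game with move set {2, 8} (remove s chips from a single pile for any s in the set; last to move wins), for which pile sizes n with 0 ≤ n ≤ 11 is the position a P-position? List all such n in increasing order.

0, 1, 4, 5, 10, 11

Build the Grundy sequence with g(k) = mex{g(k−s) : s ∈ {2, 8}, s ≤ k}:
k:     0  1  2  3  4  5  6  7  8  9 10 11
g(k):  0  0  1  1  0  0  1  1  2  2  0  0
The P-positions (g = 0) in 0..11 are 0, 1, 4, 5, 10, 11.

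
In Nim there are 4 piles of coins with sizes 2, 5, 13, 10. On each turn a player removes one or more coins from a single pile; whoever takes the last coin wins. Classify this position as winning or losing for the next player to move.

Losing position

Nim-sum: 2 ⊕ 5 ⊕ 13 ⊕ 10 = 0.
The nim-sum is 0, so this is a P-position: the player to move is in a losing position under optimal play.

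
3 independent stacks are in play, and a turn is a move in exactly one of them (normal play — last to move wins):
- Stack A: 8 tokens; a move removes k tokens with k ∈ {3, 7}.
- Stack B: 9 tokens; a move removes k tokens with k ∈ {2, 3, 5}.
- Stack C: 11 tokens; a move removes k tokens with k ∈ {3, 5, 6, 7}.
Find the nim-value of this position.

Grundy values for stack A (subtraction set {3, 7}):
g(0) = mex{} = 0
g(1) = mex{} = 0
g(2) = mex{} = 0
g(3) = mex{0} = 1
g(4) = mex{0} = 1
g(5) = mex{0} = 1
g(6) = mex{1} = 0
g(7) = mex{0,1} = 2
g(8) = mex{0,1} = 2
So g(8) = 2.
Grundy values for stack B (subtraction set {2, 3, 5}):
k:     0  1  2  3  4  5  6  7  8  9
g(k):  0  0  1  1  2  2  3  0  0  1
So g(9) = 1.
For stack C, compute g(0), g(1), … with moves {3, 5, 6, 7}:
g(0) = mex{} = 0
g(1) = mex{} = 0
g(2) = mex{} = 0
g(3) = mex{0} = 1
g(4) = mex{0} = 1
g(5) = mex{0} = 1
g(6) = mex{0,1} = 2
g(7) = mex{0,1} = 2
g(8) = mex{0,1} = 2
g(9) = mex{0,1,2} = 3
g(10) = mex{1,2} = 0
g(11) = mex{1,2} = 0
So g(11) = 0.
By the Sprague-Grundy theorem, the Grundy value of a sum of independent games is the XOR of the component values.
Combined value = 2 ⊕ 1 ⊕ 0 = 3.

3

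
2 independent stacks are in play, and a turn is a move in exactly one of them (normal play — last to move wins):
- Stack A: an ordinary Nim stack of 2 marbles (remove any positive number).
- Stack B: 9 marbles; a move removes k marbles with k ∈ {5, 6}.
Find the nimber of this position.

3

Stack A is a plain Nim stack of size 2, so its Grundy value is 2.
Build the Grundy sequence for stack B with g(k) = mex{g(k−s) : s ∈ {5, 6}, s ≤ k}:
k:     0  1  2  3  4  5  6  7  8  9
g(k):  0  0  0  0  0  1  1  1  1  1
So g(9) = 1.
By the Sprague-Grundy theorem, the Grundy value of a sum of independent games is the XOR of the component values.
Combined value = 2 XOR 1 = 3.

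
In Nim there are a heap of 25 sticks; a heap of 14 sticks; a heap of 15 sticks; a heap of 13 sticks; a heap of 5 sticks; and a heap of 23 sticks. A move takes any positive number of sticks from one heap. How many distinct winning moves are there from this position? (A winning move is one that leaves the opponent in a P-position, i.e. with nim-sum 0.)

5

Write each in binary and XOR column by column:
  11001  (25)
  01110  (14)
  01111  (15)
  01101  (13)
  00101  (5)
  10111  (23)
  -----
  00111  (7)
The overall nim-sum is X = 7. A heap of size p has a winning move iff p XOR X < p (reduce it to p XOR X).
  25: 25 XOR 7 = 30 ≥ 25 — no move.
  14: 14 XOR 7 = 9 < 14 — winning move (to 9).
  15: 15 XOR 7 = 8 < 15 — winning move (to 8).
  13: 13 XOR 7 = 10 < 13 — winning move (to 10).
  5: 5 XOR 7 = 2 < 5 — winning move (to 2).
  23: 23 XOR 7 = 16 < 23 — winning move (to 16).
That gives 5 winning moves.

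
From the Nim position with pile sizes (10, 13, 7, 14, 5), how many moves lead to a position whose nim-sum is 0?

3

Nim-sum: 10 ⊕ 13 ⊕ 7 ⊕ 14 ⊕ 5 = 11.
The overall nim-sum is X = 11. A pile of size p has a winning move iff p XOR X < p (reduce it to p XOR X).
  10: 10 XOR 11 = 1 < 10 — winning move (to 1).
  13: 13 XOR 11 = 6 < 13 — winning move (to 6).
  7: 7 XOR 11 = 12 ≥ 7 — no move.
  14: 14 XOR 11 = 5 < 14 — winning move (to 5).
  5: 5 XOR 11 = 14 ≥ 5 — no move.
That gives 3 winning moves.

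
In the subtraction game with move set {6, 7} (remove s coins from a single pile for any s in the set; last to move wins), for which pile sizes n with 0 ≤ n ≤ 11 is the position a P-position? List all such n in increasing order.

0, 1, 2, 3, 4, 5

Grundy values for subtraction set {6, 7}:
k:     0  1  2  3  4  5  6  7  8  9 10 11
g(k):  0  0  0  0  0  0  1  1  1  1  1  1
The P-positions (g = 0) in 0..11 are 0, 1, 2, 3, 4, 5.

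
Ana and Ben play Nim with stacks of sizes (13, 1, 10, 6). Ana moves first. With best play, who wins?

Ben wins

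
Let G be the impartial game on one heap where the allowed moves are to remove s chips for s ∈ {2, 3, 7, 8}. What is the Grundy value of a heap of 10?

0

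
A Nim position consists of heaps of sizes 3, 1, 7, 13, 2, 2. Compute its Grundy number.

8

Nim-sum: 3 ⊕ 1 ⊕ 7 ⊕ 13 ⊕ 2 ⊕ 2 = 8.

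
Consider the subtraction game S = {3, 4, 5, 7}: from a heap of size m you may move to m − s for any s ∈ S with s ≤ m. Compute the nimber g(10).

Build the Grundy sequence with g(k) = mex{g(k−s) : s ∈ {3, 4, 5, 7}, s ≤ k}:
k:     0  1  2  3  4  5  6  7  8  9 10
g(k):  0  0  0  1  1  1  2  2  2  3  0
So g(10) = 0.

0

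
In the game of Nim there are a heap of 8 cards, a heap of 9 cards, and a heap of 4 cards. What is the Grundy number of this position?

Compute the nim-sum pairwise:
8 ^ 9 = 1
1 ^ 4 = 5

5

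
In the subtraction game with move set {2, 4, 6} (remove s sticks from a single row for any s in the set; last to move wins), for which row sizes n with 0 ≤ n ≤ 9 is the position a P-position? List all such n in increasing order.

0, 1, 8, 9

Compute g(0), g(1), … for moves {2, 4, 6}:
g(0) = mex{} = 0
g(1) = mex{} = 0
g(2) = mex{0} = 1
g(3) = mex{0} = 1
g(4) = mex{0,1} = 2
g(5) = mex{0,1} = 2
g(6) = mex{0,1,2} = 3
g(7) = mex{0,1,2} = 3
g(8) = mex{1,2,3} = 0
g(9) = mex{1,2,3} = 0
The P-positions (g = 0) in 0..9 are 0, 1, 8, 9.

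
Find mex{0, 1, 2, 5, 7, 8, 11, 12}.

The values 0, 1, 2 are all present; 3 is the first non-negative integer missing from the set.

3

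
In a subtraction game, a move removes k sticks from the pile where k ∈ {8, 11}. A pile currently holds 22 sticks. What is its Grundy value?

0

Grundy values for subtraction set {8, 11}:
k:     0  1  2  3  4  5  6  7  8  9 10 11 12 13 14 15 16 17 18 19 20 21 22
g(k):  0  0  0  0  0  0  0  0  1  1  1  1  1  1  1  1  2  2  2  0  0  0  0
So g(22) = 0.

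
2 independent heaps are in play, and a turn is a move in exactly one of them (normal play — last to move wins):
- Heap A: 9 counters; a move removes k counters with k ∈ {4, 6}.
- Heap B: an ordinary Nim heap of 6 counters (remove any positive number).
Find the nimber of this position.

4

Build the Grundy sequence for heap A with g(k) = mex{g(k−s) : s ∈ {4, 6}, s ≤ k}:
g(0) = mex{} = 0
g(1) = mex{} = 0
g(2) = mex{} = 0
g(3) = mex{} = 0
g(4) = mex{0} = 1
g(5) = mex{0} = 1
g(6) = mex{0} = 1
g(7) = mex{0} = 1
g(8) = mex{0,1} = 2
g(9) = mex{0,1} = 2
So g(9) = 2.
Heap B is a plain Nim heap of size 6, so its Grundy value is 6.
The value of a disjunctive sum is the nim-sum of the parts.
Combined value = 2 XOR 6 = 4.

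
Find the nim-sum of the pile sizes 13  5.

8

Nim-sum: 13 ⊕ 5 = 8.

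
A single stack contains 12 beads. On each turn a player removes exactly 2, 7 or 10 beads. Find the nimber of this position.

2

Grundy values for subtraction set {2, 7, 10}:
g(0) = mex{} = 0
g(1) = mex{} = 0
g(2) = mex{0} = 1
g(3) = mex{0} = 1
g(4) = mex{1} = 0
g(5) = mex{1} = 0
g(6) = mex{0} = 1
g(7) = mex{0} = 1
g(8) = mex{0,1} = 2
g(9) = mex{1} = 0
g(10) = mex{0,1,2} = 3
g(11) = mex{0} = 1
g(12) = mex{0,1,3} = 2
So g(12) = 2.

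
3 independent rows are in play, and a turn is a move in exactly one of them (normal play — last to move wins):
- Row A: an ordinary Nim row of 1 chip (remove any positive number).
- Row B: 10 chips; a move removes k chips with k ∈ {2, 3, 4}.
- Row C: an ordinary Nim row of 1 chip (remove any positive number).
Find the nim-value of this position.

Row A is a plain Nim row of size 1, so its Grundy value is 1.
Build the Grundy sequence for row B with g(k) = mex{g(k−s) : s ∈ {2, 3, 4}, s ≤ k}:
g(0) = mex{} = 0
g(1) = mex{} = 0
g(2) = mex{0} = 1
g(3) = mex{0} = 1
g(4) = mex{0,1} = 2
g(5) = mex{0,1} = 2
g(6) = mex{1,2} = 0
g(7) = mex{1,2} = 0
g(8) = mex{0,2} = 1
g(9) = mex{0,2} = 1
g(10) = mex{0,1} = 2
So g(10) = 2.
Row C is a plain Nim row of size 1, so its Grundy value is 1.
The value of a disjunctive sum is the nim-sum of the parts.
Combined value = 1 ⊕ 2 ⊕ 1 = 2.

2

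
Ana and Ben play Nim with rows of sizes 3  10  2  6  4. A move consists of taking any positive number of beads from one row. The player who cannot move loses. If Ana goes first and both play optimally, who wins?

Write each in binary and XOR column by column:
  0011  (3)
  1010  (10)
  0010  (2)
  0110  (6)
  0100  (4)
  ----
  1001  (9)
The nim-sum is 9 ≠ 0, so this is an N-position: the player to move can win; Ana has a winning move.

Ana wins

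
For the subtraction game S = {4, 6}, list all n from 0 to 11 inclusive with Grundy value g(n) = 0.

0, 1, 2, 3, 10, 11

Grundy values for subtraction set {4, 6}:
k:     0  1  2  3  4  5  6  7  8  9 10 11
g(k):  0  0  0  0  1  1  1  1  2  2  0  0
The P-positions (g = 0) in 0..11 are 0, 1, 2, 3, 10, 11.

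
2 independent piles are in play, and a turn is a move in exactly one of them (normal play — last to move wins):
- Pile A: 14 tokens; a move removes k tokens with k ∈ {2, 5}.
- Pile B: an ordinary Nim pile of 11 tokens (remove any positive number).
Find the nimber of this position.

11

For pile A, compute g(0), g(1), … with moves {2, 5}:
g(0) = mex{} = 0
g(1) = mex{} = 0
g(2) = mex{0} = 1
g(3) = mex{0} = 1
g(4) = mex{1} = 0
g(5) = mex{0,1} = 2
g(6) = mex{0} = 1
g(7) = mex{1,2} = 0
g(8) = mex{1} = 0
g(9) = mex{0} = 1
g(10) = mex{0,2} = 1
g(11) = mex{1} = 0
g(12) = mex{0,1} = 2
g(13) = mex{0} = 1
g(14) = mex{1,2} = 0
So g(14) = 0.
Pile B is a plain Nim pile of size 11, so its Grundy value is 11.
The value of a disjunctive sum is the nim-sum of the parts.
Combined value = 0 ⊕ 11 = 11.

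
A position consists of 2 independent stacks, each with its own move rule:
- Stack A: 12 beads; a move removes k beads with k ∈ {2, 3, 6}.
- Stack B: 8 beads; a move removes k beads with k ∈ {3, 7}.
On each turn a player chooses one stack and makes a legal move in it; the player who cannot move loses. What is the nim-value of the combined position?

For stack A, compute g(0), g(1), … with moves {2, 3, 6}:
k:     0  1  2  3  4  5  6  7  8  9 10 11 12
g(k):  0  0  1  1  2  0  3  1  2  0  0  1  1
So g(12) = 1.
Grundy values for stack B (subtraction set {3, 7}):
k:     0  1  2  3  4  5  6  7  8
g(k):  0  0  0  1  1  1  0  2  2
So g(8) = 2.
By the Sprague-Grundy theorem, the Grundy value of a sum of independent games is the XOR of the component values.
Combined value = 1 ⊕ 2 = 3.

3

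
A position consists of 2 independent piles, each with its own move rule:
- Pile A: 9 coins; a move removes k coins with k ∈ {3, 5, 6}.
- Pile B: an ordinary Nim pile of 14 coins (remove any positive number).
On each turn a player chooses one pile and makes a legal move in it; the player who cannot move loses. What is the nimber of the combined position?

14

For pile A, compute g(0), g(1), … with moves {3, 5, 6}:
k:     0  1  2  3  4  5  6  7  8  9
g(k):  0  0  0  1  1  1  2  2  2  0
So g(9) = 0.
Pile B is a plain Nim pile of size 14, so its Grundy value is 14.
By the Sprague-Grundy theorem, the Grundy value of a sum of independent games is the XOR of the component values.
Combined value = 0 XOR 14 = 14.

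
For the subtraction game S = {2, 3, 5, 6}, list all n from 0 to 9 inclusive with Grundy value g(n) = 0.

0, 1, 8, 9

Build the Grundy sequence with g(k) = mex{g(k−s) : s ∈ {2, 3, 5, 6}, s ≤ k}:
k:     0  1  2  3  4  5  6  7  8  9
g(k):  0  0  1  1  2  2  3  3  0  0
The P-positions (g = 0) in 0..9 are 0, 1, 8, 9.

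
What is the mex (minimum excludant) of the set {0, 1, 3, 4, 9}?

2

The values 0, 1 are all present; 2 is the first non-negative integer missing from the set.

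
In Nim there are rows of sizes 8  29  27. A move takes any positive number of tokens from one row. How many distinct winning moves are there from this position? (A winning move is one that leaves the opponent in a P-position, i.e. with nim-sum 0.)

Compute the nim-sum pairwise:
8 ^ 29 = 21
21 ^ 27 = 14
The overall nim-sum is X = 14. A row of size p has a winning move iff p XOR X < p (reduce it to p XOR X).
  8: 8 XOR 14 = 6 < 8 — winning move (to 6).
  29: 29 XOR 14 = 19 < 29 — winning move (to 19).
  27: 27 XOR 14 = 21 < 27 — winning move (to 21).
That gives 3 winning moves.

3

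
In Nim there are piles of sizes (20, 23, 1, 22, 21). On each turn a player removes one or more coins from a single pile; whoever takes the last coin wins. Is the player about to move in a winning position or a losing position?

Write each in binary and XOR column by column:
  10100  (20)
  10111  (23)
  00001  (1)
  10110  (22)
  10101  (21)
  -----
  00001  (1)
The nim-sum is 1 ≠ 0, so this is an N-position: the player to move can win.

Winning position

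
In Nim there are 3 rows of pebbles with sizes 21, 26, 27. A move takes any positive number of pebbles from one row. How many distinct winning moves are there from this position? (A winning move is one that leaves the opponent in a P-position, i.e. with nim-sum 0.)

Compute the nim-sum pairwise:
21 ^ 26 = 15
15 ^ 27 = 20
The overall nim-sum is X = 20. A row of size p has a winning move iff p XOR X < p (reduce it to p XOR X).
  21: 21 XOR 20 = 1 < 21 — winning move (to 1).
  26: 26 XOR 20 = 14 < 26 — winning move (to 14).
  27: 27 XOR 20 = 15 < 27 — winning move (to 15).
That gives 3 winning moves.

3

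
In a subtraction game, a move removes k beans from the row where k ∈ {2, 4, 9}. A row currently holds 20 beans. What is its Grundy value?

Grundy values for subtraction set {2, 4, 9}:
k:     0  1  2  3  4  5  6  7  8  9 10 11 12 13 14 15 16 17 18 19 20
g(k):  0  0  1  1  2  2  0  0  1  1  2  2  0  0  1  1  2  2  0  0  1
So g(20) = 1.

1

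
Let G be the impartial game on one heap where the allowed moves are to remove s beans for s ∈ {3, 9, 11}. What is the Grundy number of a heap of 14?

Compute g(0), g(1), … for moves {3, 9, 11}:
k:     0  1  2  3  4  5  6  7  8  9 10 11 12 13 14
g(k):  0  0  0  1  1  1  0  0  0  1  1  1  2  2  0
So g(14) = 0.

0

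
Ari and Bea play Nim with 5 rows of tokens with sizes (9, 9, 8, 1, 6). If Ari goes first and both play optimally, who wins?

Bitwise XOR of the heap sizes:
  1001  (9)
  1001  (9)
  1000  (8)
  0001  (1)
  0110  (6)
  ----
  1111  (15)
The nim-sum is 15 ≠ 0, so this is an N-position: the player to move can win; Ari has a winning move.

Ari wins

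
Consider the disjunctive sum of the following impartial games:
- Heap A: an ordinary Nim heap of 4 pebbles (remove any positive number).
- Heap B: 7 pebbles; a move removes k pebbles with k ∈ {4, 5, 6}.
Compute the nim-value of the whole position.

Heap A is a plain Nim heap of size 4, so its Grundy value is 4.
For heap B, compute g(0), g(1), … with moves {4, 5, 6}:
k:     0  1  2  3  4  5  6  7
g(k):  0  0  0  0  1  1  1  1
So g(7) = 1.
The value of a disjunctive sum is the nim-sum of the parts.
Combined value = 4 XOR 1 = 5.

5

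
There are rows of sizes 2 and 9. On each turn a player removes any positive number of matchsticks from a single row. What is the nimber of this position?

11

Compute the nim-sum pairwise:
2 XOR 9 = 11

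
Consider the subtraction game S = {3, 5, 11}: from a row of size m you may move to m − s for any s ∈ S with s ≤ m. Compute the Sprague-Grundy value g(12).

1

Grundy values for subtraction set {3, 5, 11}:
k:     0  1  2  3  4  5  6  7  8  9 10 11 12
g(k):  0  0  0  1  1  1  2  2  0  0  0  1  1
So g(12) = 1.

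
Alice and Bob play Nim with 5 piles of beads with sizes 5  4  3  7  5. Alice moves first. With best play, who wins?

In binary:
  101  (5)
  100  (4)
  011  (3)
  111  (7)
  101  (5)
  ---
  000  (0)
The nim-sum is 0, so this is a P-position: the player to move is in a losing position under optimal play; Alice is about to move from it and so loses — Bob wins.

Bob wins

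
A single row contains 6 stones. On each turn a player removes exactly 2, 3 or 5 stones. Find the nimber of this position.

3

Compute g(0), g(1), … for moves {2, 3, 5}:
k:     0  1  2  3  4  5  6
g(k):  0  0  1  1  2  2  3
So g(6) = 3.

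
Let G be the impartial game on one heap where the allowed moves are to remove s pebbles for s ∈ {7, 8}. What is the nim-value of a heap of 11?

1

Build the Grundy sequence with g(k) = mex{g(k−s) : s ∈ {7, 8}, s ≤ k}:
k:     0  1  2  3  4  5  6  7  8  9 10 11
g(k):  0  0  0  0  0  0  0  1  1  1  1  1
So g(11) = 1.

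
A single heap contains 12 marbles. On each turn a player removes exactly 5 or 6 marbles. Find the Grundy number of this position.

0

Compute g(0), g(1), … for moves {5, 6}:
g(0) = mex{} = 0
g(1) = mex{} = 0
g(2) = mex{} = 0
g(3) = mex{} = 0
g(4) = mex{} = 0
g(5) = mex{0} = 1
g(6) = mex{0} = 1
g(7) = mex{0} = 1
g(8) = mex{0} = 1
g(9) = mex{0} = 1
g(10) = mex{0,1} = 2
g(11) = mex{1} = 0
g(12) = mex{1} = 0
So g(12) = 0.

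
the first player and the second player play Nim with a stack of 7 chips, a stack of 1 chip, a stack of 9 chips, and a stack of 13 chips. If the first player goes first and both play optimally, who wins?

the first player wins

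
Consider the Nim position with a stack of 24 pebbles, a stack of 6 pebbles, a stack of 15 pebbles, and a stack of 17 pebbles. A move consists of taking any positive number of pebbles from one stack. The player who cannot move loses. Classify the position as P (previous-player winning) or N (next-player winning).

Compute the nim-sum pairwise:
24 ^ 6 = 30
30 ^ 15 = 17
17 ^ 17 = 0
The nim-sum is 0, so this is a P-position: the player to move is in a losing position under optimal play.

P-position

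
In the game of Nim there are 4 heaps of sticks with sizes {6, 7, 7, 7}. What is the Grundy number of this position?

1

Write each in binary and XOR column by column:
  110  (6)
  111  (7)
  111  (7)
  111  (7)
  ---
  001  (1)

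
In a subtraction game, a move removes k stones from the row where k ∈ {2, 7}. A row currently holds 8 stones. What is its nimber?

2

Compute g(0), g(1), … for moves {2, 7}:
g(0) = mex{} = 0
g(1) = mex{} = 0
g(2) = mex{0} = 1
g(3) = mex{0} = 1
g(4) = mex{1} = 0
g(5) = mex{1} = 0
g(6) = mex{0} = 1
g(7) = mex{0} = 1
g(8) = mex{0,1} = 2
So g(8) = 2.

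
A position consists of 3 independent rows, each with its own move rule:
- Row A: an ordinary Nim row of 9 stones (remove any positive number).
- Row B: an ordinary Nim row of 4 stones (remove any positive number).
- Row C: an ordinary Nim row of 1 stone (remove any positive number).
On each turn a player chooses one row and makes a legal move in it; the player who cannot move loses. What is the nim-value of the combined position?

Row A is a plain Nim row of size 9, so its Grundy value is 9.
Row B is a plain Nim row of size 4, so its Grundy value is 4.
Row C is a plain Nim row of size 1, so its Grundy value is 1.
By the Sprague-Grundy theorem, the Grundy value of a sum of independent games is the XOR of the component values.
Combined value = 9 ⊕ 4 ⊕ 1 = 12.

12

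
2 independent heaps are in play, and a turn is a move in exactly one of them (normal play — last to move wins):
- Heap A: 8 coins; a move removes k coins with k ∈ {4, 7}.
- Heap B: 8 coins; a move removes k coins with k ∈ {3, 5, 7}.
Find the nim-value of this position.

For heap A, compute g(0), g(1), … with moves {4, 7}:
k:     0  1  2  3  4  5  6  7  8
g(k):  0  0  0  0  1  1  1  1  2
So g(8) = 2.
Build the Grundy sequence for heap B with g(k) = mex{g(k−s) : s ∈ {3, 5, 7}, s ≤ k}:
g(0) = mex{} = 0
g(1) = mex{} = 0
g(2) = mex{} = 0
g(3) = mex{0} = 1
g(4) = mex{0} = 1
g(5) = mex{0} = 1
g(6) = mex{0,1} = 2
g(7) = mex{0,1} = 2
g(8) = mex{0,1} = 2
So g(8) = 2.
The value of a disjunctive sum is the nim-sum of the parts.
Combined value = 2 ⊕ 2 = 0.

0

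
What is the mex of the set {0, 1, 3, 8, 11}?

The values 0, 1 are all present; 2 is the first non-negative integer missing from the set.

2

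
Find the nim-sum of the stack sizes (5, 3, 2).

4

Write each in binary and XOR column by column:
  101  (5)
  011  (3)
  010  (2)
  ---
  100  (4)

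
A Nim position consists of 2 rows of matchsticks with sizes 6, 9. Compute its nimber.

15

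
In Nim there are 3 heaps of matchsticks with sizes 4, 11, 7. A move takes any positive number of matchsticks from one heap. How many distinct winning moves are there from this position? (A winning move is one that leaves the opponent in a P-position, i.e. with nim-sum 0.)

1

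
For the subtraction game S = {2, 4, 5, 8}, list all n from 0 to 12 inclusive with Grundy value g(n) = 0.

0, 1, 7, 10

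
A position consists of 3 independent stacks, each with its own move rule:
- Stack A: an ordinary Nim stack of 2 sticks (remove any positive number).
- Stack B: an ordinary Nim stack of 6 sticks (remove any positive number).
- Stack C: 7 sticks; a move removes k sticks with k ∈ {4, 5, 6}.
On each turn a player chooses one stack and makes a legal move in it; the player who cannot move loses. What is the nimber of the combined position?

Stack A is a plain Nim stack of size 2, so its Grundy value is 2.
Stack B is a plain Nim stack of size 6, so its Grundy value is 6.
Build the Grundy sequence for stack C with g(k) = mex{g(k−s) : s ∈ {4, 5, 6}, s ≤ k}:
k:     0  1  2  3  4  5  6  7
g(k):  0  0  0  0  1  1  1  1
So g(7) = 1.
By the Sprague-Grundy theorem, the Grundy value of a sum of independent games is the XOR of the component values.
Combined value = 2 XOR 6 XOR 1 = 5.

5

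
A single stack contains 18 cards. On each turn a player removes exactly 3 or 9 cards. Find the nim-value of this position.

0

Grundy values for subtraction set {3, 9}:
k:     0  1  2  3  4  5  6  7  8  9 10 11 12 13 14 15 16 17 18
g(k):  0  0  0  1  1  1  0  0  0  1  1  1  0  0  0  1  1  1  0
So g(18) = 0.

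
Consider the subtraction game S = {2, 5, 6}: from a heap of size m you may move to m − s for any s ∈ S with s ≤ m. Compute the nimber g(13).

1

Compute g(0), g(1), … for moves {2, 5, 6}:
g(0) = mex{} = 0
g(1) = mex{} = 0
g(2) = mex{0} = 1
g(3) = mex{0} = 1
g(4) = mex{1} = 0
g(5) = mex{0,1} = 2
g(6) = mex{0} = 1
g(7) = mex{0,1,2} = 3
g(8) = mex{1} = 0
g(9) = mex{0,1,3} = 2
g(10) = mex{0,2} = 1
g(11) = mex{1,2} = 0
g(12) = mex{1,3} = 0
g(13) = mex{0,3} = 1
So g(13) = 1.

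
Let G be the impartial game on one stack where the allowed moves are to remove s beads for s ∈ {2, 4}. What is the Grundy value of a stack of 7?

0

Grundy values for subtraction set {2, 4}:
g(0) = mex{} = 0
g(1) = mex{} = 0
g(2) = mex{0} = 1
g(3) = mex{0} = 1
g(4) = mex{0,1} = 2
g(5) = mex{0,1} = 2
g(6) = mex{1,2} = 0
g(7) = mex{1,2} = 0
So g(7) = 0.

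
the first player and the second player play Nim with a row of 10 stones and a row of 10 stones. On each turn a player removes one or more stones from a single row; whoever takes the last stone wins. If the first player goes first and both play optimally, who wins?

the second player wins

Compute the nim-sum pairwise:
10 ⊕ 10 = 0
The nim-sum is 0, so this is a P-position: the player to move is in a losing position under optimal play; the first player is about to move from it and so loses — the second player wins.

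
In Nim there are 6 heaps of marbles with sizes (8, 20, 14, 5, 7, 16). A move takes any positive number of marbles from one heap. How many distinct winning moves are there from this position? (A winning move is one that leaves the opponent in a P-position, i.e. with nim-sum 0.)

0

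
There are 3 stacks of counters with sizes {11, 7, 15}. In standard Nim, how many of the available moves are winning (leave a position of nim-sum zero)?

3

Compute the nim-sum pairwise:
11 XOR 7 = 12
12 XOR 15 = 3
The overall nim-sum is X = 3. A stack of size p has a winning move iff p XOR X < p (reduce it to p XOR X).
  11: 11 XOR 3 = 8 < 11 — winning move (to 8).
  7: 7 XOR 3 = 4 < 7 — winning move (to 4).
  15: 15 XOR 3 = 12 < 15 — winning move (to 12).
That gives 3 winning moves.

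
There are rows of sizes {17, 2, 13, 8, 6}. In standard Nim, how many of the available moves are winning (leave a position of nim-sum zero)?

1

Write each in binary and XOR column by column:
  10001  (17)
  00010  (2)
  01101  (13)
  01000  (8)
  00110  (6)
  -----
  10000  (16)
The overall nim-sum is X = 16. A row of size p has a winning move iff p XOR X < p (reduce it to p XOR X).
  17: 17 XOR 16 = 1 < 17 — winning move (to 1).
  2: 2 XOR 16 = 18 ≥ 2 — no move.
  13: 13 XOR 16 = 29 ≥ 13 — no move.
  8: 8 XOR 16 = 24 ≥ 8 — no move.
  6: 6 XOR 16 = 22 ≥ 6 — no move.
That gives 1 winning move.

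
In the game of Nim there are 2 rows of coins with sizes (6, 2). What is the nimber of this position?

In binary:
  110  (6)
  010  (2)
  ---
  100  (4)

4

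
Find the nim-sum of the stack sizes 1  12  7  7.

13

Bitwise XOR of the heap sizes:
  0001  (1)
  1100  (12)
  0111  (7)
  0111  (7)
  ----
  1101  (13)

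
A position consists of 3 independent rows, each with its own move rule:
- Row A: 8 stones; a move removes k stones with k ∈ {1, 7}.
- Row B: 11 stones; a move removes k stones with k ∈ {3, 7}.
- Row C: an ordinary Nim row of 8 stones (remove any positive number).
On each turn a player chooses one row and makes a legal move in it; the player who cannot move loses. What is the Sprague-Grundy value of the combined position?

8

Build the Grundy sequence for row A with g(k) = mex{g(k−s) : s ∈ {1, 7}, s ≤ k}:
k:     0  1  2  3  4  5  6  7  8
g(k):  0  1  0  1  0  1  0  1  0
So g(8) = 0.
Build the Grundy sequence for row B with g(k) = mex{g(k−s) : s ∈ {3, 7}, s ≤ k}:
k:     0  1  2  3  4  5  6  7  8  9 10 11
g(k):  0  0  0  1  1  1  0  2  2  1  0  0
So g(11) = 0.
Row C is a plain Nim row of size 8, so its Grundy value is 8.
The value of a disjunctive sum is the nim-sum of the parts.
Combined value = 0 XOR 0 XOR 8 = 8.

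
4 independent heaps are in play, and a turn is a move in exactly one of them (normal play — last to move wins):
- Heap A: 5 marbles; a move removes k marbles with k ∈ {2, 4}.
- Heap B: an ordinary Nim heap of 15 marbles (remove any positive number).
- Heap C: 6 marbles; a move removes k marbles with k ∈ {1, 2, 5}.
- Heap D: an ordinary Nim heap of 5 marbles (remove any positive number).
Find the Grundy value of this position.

8

Grundy values for heap A (subtraction set {2, 4}):
k:     0  1  2  3  4  5
g(k):  0  0  1  1  2  2
So g(5) = 2.
Heap B is a plain Nim heap of size 15, so its Grundy value is 15.
For heap C, compute g(0), g(1), … with moves {1, 2, 5}:
g(0) = mex{} = 0
g(1) = mex{0} = 1
g(2) = mex{0,1} = 2
g(3) = mex{1,2} = 0
g(4) = mex{0,2} = 1
g(5) = mex{0,1} = 2
g(6) = mex{1,2} = 0
So g(6) = 0.
Heap D is a plain Nim heap of size 5, so its Grundy value is 5.
By the Sprague-Grundy theorem, the Grundy value of a sum of independent games is the XOR of the component values.
Combined value = 2 ⊕ 15 ⊕ 0 ⊕ 5 = 8.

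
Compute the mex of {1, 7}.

0

0 is not in the set, so the mex is 0.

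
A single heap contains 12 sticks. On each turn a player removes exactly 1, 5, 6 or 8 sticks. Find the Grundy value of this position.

Compute g(0), g(1), … for moves {1, 5, 6, 8}:
k:     0  1  2  3  4  5  6  7  8  9 10 11 12
g(k):  0  1  0  1  0  1  2  3  2  3  2  0  1
So g(12) = 1.

1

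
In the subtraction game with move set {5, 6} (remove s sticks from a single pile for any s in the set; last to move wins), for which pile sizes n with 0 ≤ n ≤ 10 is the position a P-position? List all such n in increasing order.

0, 1, 2, 3, 4

Build the Grundy sequence with g(k) = mex{g(k−s) : s ∈ {5, 6}, s ≤ k}:
k:     0  1  2  3  4  5  6  7  8  9 10
g(k):  0  0  0  0  0  1  1  1  1  1  2
The P-positions (g = 0) in 0..10 are 0, 1, 2, 3, 4.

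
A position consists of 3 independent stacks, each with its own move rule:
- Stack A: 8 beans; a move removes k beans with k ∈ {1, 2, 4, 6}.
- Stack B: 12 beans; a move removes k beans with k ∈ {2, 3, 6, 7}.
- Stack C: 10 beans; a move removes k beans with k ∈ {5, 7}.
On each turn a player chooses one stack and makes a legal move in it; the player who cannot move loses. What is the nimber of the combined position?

For stack A, compute g(0), g(1), … with moves {1, 2, 4, 6}:
k:     0  1  2  3  4  5  6  7  8
g(k):  0  1  2  0  1  2  3  4  0
So g(8) = 0.
Build the Grundy sequence for stack B with g(k) = mex{g(k−s) : s ∈ {2, 3, 6, 7}, s ≤ k}:
g(0) = mex{} = 0
g(1) = mex{} = 0
g(2) = mex{0} = 1
g(3) = mex{0} = 1
g(4) = mex{0,1} = 2
g(5) = mex{1} = 0
g(6) = mex{0,1,2} = 3
g(7) = mex{0,2} = 1
g(8) = mex{0,1,3} = 2
g(9) = mex{1,3} = 0
g(10) = mex{1,2} = 0
g(11) = mex{0,2} = 1
g(12) = mex{0,3} = 1
So g(12) = 1.
For stack C, compute g(0), g(1), … with moves {5, 7}:
k:     0  1  2  3  4  5  6  7  8  9 10
g(k):  0  0  0  0  0  1  1  1  1  1  2
So g(10) = 2.
The value of a disjunctive sum is the nim-sum of the parts.
Combined value = 0 XOR 1 XOR 2 = 3.

3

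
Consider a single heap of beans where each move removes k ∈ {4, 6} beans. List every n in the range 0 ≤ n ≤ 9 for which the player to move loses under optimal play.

0, 1, 2, 3

Grundy values for subtraction set {4, 6}:
g(0) = mex{} = 0
g(1) = mex{} = 0
g(2) = mex{} = 0
g(3) = mex{} = 0
g(4) = mex{0} = 1
g(5) = mex{0} = 1
g(6) = mex{0} = 1
g(7) = mex{0} = 1
g(8) = mex{0,1} = 2
g(9) = mex{0,1} = 2
The P-positions (g = 0) in 0..9 are 0, 1, 2, 3.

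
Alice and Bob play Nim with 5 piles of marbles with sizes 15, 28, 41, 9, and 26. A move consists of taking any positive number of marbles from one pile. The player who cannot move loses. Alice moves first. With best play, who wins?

Compute the nim-sum pairwise:
15 ⊕ 28 = 19
19 ⊕ 41 = 58
58 ⊕ 9 = 51
51 ⊕ 26 = 41
The nim-sum is 41 ≠ 0, so this is an N-position: the player to move can win; Alice has a winning move.

Alice wins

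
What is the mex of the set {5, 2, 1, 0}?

3

The values 0, 1, 2 are all present; 3 is the first non-negative integer missing from the set.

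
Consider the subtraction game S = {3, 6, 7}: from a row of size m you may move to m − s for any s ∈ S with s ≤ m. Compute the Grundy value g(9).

Compute g(0), g(1), … for moves {3, 6, 7}:
k:     0  1  2  3  4  5  6  7  8  9
g(k):  0  0  0  1  1  1  2  2  2  3
So g(9) = 3.

3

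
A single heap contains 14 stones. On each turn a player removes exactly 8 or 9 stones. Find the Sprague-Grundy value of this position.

1

Grundy values for subtraction set {8, 9}:
k:     0  1  2  3  4  5  6  7  8  9 10 11 12 13 14
g(k):  0  0  0  0  0  0  0  0  1  1  1  1  1  1  1
So g(14) = 1.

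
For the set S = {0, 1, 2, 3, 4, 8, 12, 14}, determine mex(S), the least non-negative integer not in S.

5

The values 0, 1, 2, 3, 4 are all present; 5 is the first non-negative integer missing from the set.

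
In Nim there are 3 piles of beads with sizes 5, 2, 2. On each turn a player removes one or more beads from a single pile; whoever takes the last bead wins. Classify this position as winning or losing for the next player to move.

Winning position

Compute the nim-sum pairwise:
5 ⊕ 2 = 7
7 ⊕ 2 = 5
The nim-sum is 5 ≠ 0, so this is an N-position: the player to move can win.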